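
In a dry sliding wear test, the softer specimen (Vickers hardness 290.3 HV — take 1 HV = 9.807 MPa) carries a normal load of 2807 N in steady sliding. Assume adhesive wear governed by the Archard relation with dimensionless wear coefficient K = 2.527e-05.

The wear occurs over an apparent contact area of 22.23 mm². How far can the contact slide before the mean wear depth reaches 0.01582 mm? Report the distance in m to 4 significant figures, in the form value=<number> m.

value=14.12 m

Intermediate values are printed rounded — every step holds full precision; rounded just once: 4 significant digits.
Hardness H = 290.3 HV × 9.807 MPa/HV = 2847 MPa = 2.847e+09 Pa.
Contact area A = 22.23 mm² = 2.223e-05 m².
Depth limit h_lim = 0.01582 mm = 1.582e-05 m.
SI base units throughout: W = 2807 N, H = 2.847e+09 Pa, K = 2.527e-05.
Permissible volume V_lim = h_lim·A = 1.582e-05 · 2.223e-05 = 3.517e-10 m³.
Life L = V_lim·H/(K·W) = 3.517e-10 · 2.847e+09 / (2.527e-05 · 2807) = 14.12 m.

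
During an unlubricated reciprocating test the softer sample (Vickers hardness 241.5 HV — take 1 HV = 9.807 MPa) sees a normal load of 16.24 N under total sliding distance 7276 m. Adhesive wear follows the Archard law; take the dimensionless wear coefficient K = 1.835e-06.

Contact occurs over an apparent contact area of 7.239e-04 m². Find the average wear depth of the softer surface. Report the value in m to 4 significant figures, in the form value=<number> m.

value=1.265e-07 m

Intermediates are displayed rounded — all working math carries exact precision. Rounded once at the end to four significant digits.
Convert: Hardness H = 241.5 HV × 9.807 MPa/HV = 2368 MPa = 2.368e+09 Pa.
In SI base units, W = 16.24 N, H = 2.368e+09 Pa, K = 1.835e-06.
Worn volume V = K·W·L/H = 1.835e-06 · 16.24 · 7276 / 2.368e+09 = 9.155e-11 m³.
Mean wear depth h = V/A = 9.155e-11 / 7.239e-04 = 1.265e-07 m.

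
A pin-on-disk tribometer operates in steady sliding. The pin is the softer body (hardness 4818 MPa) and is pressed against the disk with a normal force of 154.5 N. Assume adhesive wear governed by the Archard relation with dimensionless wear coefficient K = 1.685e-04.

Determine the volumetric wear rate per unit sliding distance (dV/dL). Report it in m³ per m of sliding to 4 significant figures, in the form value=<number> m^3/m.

Intermediates appear rounded, and the computation keeps full float precision. Rounded just once, at 4 significant digits.
Hardness H = 4818 MPa = 4.818e+09 Pa.
In SI base units, W = 154.5 N, H = 4.818e+09 Pa, K = 1.685e-04.
Volumetric rate dV/dL = K·W/H — distance-free: 1.685e-04 · 154.5 / 4.818e+09 = 5.403e-12 m³/m.

value=5.403e-12 m^3/m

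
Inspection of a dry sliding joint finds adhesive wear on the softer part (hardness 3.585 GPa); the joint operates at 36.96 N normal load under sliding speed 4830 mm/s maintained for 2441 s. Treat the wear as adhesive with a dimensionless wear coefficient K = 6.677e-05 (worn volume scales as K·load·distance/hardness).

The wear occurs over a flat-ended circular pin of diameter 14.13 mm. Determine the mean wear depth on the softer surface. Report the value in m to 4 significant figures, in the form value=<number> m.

value=5.176e-05 m

Intermediate values are shown rounded. The algebra carries full float precision. Rounded once at the end, at four significant digits.
Convert: Sliding speed v = 4830 mm/s = 4.830 m/s. Total distance L = v·t = 4.830 m/s × 2441 s = 1.179e+04 m.
Convert: Hardness H = 3.585 GPa = 3.585e+09 Pa.
Convert: Pin diameter d = 14.13 mm = 0.01413 m. Contact area A = π·d²/4 = π·(0.01413 m)²/4 = 1.568e-04 m².
As SI base values: W = 36.96 N, H = 3.585e+09 Pa, K = 6.677e-05.
Worn volume V = K·W·L/H = 6.677e-05 · 36.96 · 1.179e+04 / 3.585e+09 = 8.116e-09 m³.
Depth h = V/A = 8.116e-09 / 1.568e-04 = 5.176e-05 m.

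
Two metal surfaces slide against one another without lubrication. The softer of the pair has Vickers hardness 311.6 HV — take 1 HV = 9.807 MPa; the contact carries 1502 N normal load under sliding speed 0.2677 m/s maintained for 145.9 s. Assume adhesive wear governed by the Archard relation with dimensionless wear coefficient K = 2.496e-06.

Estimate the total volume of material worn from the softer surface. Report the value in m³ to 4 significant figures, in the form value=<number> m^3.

Intermediate values appear rounded, and the algebra keeps full precision — a single final rounding, at four significant digits.
Sliding distance L = v·t = 0.2677 m/s × 145.9 s = 39.06 m.
Hardness H = 311.6 HV × 9.807 MPa/HV = 3056 MPa = 3.056e+09 Pa.
Expressed in SI base units: W = 1502 N, H = 3.056e+09 Pa, K = 2.496e-06.
Archard relation: V = K·W·L/H = 2.496e-06 · 1502 · 39.06 / 3.056e+09 = 4.792e-11 m³.

value=4.792e-11 m^3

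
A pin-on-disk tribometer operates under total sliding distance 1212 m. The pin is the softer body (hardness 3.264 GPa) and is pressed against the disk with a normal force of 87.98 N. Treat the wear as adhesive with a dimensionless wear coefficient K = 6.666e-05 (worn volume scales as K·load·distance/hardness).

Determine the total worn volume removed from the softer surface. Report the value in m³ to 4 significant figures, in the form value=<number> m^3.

value=2.178e-09 m^3

Each operation runs at full float precision. Intermediate values are shown rounded; a single final rounding, at 4 significant figures.
Hardness H = 3.264 GPa = 3.264e+09 Pa.
Working in SI base units: W = 87.98 N, H = 3.264e+09 Pa, K = 6.666e-05.
Archard volume V = K·W·L/H = 6.666e-05 · 87.98 · 1212 / 3.264e+09 = 2.178e-09 m³.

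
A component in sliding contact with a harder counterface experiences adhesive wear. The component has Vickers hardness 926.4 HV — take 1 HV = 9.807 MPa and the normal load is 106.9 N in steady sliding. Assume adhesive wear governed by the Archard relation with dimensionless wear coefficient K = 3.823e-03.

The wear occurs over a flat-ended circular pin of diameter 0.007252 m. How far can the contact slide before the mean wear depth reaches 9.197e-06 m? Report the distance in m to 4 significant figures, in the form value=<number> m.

The algebra holds full precision — the intermediates appear rounded; rounded once at the end, at 4 significant digits.
Convert: Hardness H = 926.4 HV × 9.807 MPa/HV = 9085 MPa = 9.085e+09 Pa.
Convert: Contact area A = π·d²/4 = π·(0.007252 m)²/4 = 4.131e-05 m².
SI base units throughout: W = 106.9 N, H = 9.085e+09 Pa, K = 3.823e-03.
Permissible volume V_lim = h_lim·A = 9.197e-06 · 4.131e-05 = 3.799e-10 m³.
Thus life L = V_lim·H/(K·W) = 3.799e-10 · 9.085e+09 / (3.823e-03 · 106.9) = 8.445 m.

value=8.445 m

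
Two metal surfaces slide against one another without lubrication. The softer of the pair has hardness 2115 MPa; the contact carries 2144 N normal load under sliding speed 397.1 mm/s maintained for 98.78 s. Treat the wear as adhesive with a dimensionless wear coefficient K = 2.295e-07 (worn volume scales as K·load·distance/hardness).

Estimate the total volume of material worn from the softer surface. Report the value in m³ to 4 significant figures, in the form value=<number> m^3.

value=9.126e-12 m^3

The algebra runs at exact precision. Displayed values are rounded — one final rounding: 4 significant figures.
Convert: Sliding speed v = 397.1 mm/s = 0.3971 m/s. The distance L = v·t = 0.3971 m/s × 98.78 s = 39.23 m.
Convert: Hardness H = 2115 MPa = 2.115e+09 Pa.
Restated in SI base units: W = 2144 N, H = 2.115e+09 Pa, K = 2.295e-07.
Worn volume V = K·W·L/H = 2.295e-07 · 2144 · 39.23 / 2.115e+09 = 9.126e-12 m³.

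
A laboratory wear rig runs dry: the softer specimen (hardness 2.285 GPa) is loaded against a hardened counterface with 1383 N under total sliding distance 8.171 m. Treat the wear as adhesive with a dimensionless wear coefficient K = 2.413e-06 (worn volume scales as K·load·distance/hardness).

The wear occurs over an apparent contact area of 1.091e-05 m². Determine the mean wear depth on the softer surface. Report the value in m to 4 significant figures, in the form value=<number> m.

Quoted intermediates are rounded, and every step runs at full float precision; a single final rounding to 4 significant digits.
Hardness H = 2.285 GPa = 2.285e+09 Pa.
Working in SI base units: W = 1383 N, H = 2.285e+09 Pa, K = 2.413e-06.
By Archard's law, V = K·W·L/H = 2.413e-06 · 1383 · 8.171 / 2.285e+09 = 1.193e-11 m³.
Depth h = V/A = 1.193e-11 / 1.091e-05 = 1.094e-06 m.

value=1.094e-06 m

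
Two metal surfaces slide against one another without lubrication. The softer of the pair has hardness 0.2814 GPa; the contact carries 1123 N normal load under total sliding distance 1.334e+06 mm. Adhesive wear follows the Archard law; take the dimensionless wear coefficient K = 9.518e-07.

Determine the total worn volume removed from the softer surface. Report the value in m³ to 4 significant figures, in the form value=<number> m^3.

value=5.067e-09 m^3

Shown intermediates are rounded, and the algebra keeps full float precision — one last rounding: 4 significant figures.
The distance L = 1.334e+06 mm = 1334 m.
Hardness H = 0.2814 GPa = 2.814e+08 Pa.
In SI base units: W = 1123 N, H = 2.814e+08 Pa, K = 9.518e-07.
By Archard's law, V = K·W·L/H = 9.518e-07 · 1123 · 1334 / 2.814e+08 = 5.067e-09 m³.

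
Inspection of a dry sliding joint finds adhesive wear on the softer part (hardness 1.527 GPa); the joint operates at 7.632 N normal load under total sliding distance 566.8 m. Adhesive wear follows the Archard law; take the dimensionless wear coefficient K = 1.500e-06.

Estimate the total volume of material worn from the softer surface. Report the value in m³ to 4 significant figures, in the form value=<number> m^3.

The computation holds exact precision; printed values are rounded — one last rounding, at 4 significant digits.
Hardness H = 1.527 GPa = 1.527e+09 Pa.
Expressed in SI base units: W = 7.632 N, H = 1.527e+09 Pa, K = 1.500e-06.
Apply Archard: V = K·W·L/H = 1.500e-06 · 7.632 · 566.8 / 1.527e+09 = 4.249e-12 m³.

value=4.249e-12 m^3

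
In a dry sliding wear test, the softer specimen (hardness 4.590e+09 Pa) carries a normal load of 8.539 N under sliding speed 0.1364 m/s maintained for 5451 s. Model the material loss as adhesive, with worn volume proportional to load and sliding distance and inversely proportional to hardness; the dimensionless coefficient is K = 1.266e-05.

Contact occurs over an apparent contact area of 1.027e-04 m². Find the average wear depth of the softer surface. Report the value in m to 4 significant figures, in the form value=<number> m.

value=1.705e-07 m

Every step holds full float precision. Intermediates are displayed rounded. Rounded just once to four significant figures.
Convert: The distance L = v·t = 0.1364 m/s × 5451 s = 743.5 m.
Collected in SI base units: W = 8.539 N, H = 4.590e+09 Pa, K = 1.266e-05.
Archard volume V = K·W·L/H = 1.266e-05 · 8.539 · 743.5 / 4.590e+09 = 1.751e-11 m³.
Depth h = V/A = 1.751e-11 / 1.027e-04 = 1.705e-07 m.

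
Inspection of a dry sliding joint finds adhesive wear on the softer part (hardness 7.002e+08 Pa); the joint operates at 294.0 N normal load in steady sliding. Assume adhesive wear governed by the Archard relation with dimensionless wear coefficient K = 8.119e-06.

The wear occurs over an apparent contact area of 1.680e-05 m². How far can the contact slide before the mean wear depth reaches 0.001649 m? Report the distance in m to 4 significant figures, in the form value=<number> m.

value=8126 m

The algebra runs at full precision, and intermediate values are displayed rounded, and rounded once at the end: 4 significant figures.
SI base units throughout: W = 294.0 N, H = 7.002e+08 Pa, K = 8.119e-06.
Limit volume V_lim = h_lim·A = 0.001649 · 1.680e-05 = 2.770e-08 m³.
Inverting, life L = V_lim·H/(K·W) = 2.770e-08 · 7.002e+08 / (8.119e-06 · 294.0) = 8126 m.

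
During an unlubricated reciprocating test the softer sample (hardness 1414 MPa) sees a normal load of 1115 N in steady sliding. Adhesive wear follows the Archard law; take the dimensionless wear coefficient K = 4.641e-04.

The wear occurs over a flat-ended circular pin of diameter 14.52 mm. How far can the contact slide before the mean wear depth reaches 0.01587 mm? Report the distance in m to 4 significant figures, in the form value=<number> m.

Each operation holds full precision. The intermediates are shown rounded. Rounded once at the end to 4 significant digits.
Convert: Hardness H = 1414 MPa = 1.414e+09 Pa.
Convert: Pin diameter d = 14.52 mm = 0.01452 m. Contact area A = π·d²/4 = π·(0.01452 m)²/4 = 1.656e-04 m².
Convert: Depth limit h_lim = 0.01587 mm = 1.587e-05 m.
In SI base units, W = 1115 N, H = 1.414e+09 Pa, K = 4.641e-04.
At the depth limit, V_lim = h_lim·A = 1.587e-05 · 1.656e-04 = 2.628e-09 m³.
So the life L = V_lim·H/(K·W) = 2.628e-09 · 1.414e+09 / (4.641e-04 · 1115) = 7.181 m.

value=7.181 m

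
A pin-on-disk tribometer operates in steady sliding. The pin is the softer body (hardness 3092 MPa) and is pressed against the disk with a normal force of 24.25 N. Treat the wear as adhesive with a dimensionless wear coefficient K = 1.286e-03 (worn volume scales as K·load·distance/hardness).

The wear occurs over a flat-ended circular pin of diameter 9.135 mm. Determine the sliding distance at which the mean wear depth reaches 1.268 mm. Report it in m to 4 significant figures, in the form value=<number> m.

The algebra holds full float precision. Intermediate values appear rounded, and a single final rounding: four significant figures.
Hardness H = 3092 MPa = 3.092e+09 Pa.
Pin diameter d = 9.135 mm = 0.009135 m. Contact area A = π·d²/4 = π·(0.009135 m)²/4 = 6.554e-05 m².
Depth limit h_lim = 1.268 mm = 0.001268 m.
In SI base units, W = 24.25 N, H = 3.092e+09 Pa, K = 1.286e-03.
Wearable volume V_lim = h_lim·A = 0.001268 · 6.554e-05 = 8.310e-08 m³.
Life L = V_lim·H/(K·W) = 8.310e-08 · 3.092e+09 / (1.286e-03 · 24.25) = 8240 m.

value=8240 m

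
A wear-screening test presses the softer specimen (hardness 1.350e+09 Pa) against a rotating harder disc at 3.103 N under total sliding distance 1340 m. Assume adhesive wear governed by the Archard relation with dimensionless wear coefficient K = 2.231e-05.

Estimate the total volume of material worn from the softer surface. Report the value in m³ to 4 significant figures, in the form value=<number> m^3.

The algebra holds exact precision. Intermediate values are shown rounded; rounded just once: four significant digits.
Working in SI base units: W = 3.103 N, H = 1.350e+09 Pa, K = 2.231e-05.
Archard relation: V = K·W·L/H = 2.231e-05 · 3.103 · 1340 / 1.350e+09 = 6.872e-11 m³.

value=6.872e-11 m^3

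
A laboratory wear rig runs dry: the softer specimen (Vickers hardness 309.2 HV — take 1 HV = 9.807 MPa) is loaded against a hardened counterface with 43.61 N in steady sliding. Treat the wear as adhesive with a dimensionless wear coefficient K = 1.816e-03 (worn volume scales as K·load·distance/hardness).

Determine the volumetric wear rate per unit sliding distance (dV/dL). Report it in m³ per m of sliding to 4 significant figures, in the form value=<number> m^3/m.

The computation holds full float precision. The intermediates are printed rounded, and a single final rounding, at 4 significant digits.
Hardness H = 309.2 HV × 9.807 MPa/HV = 3032 MPa = 3.032e+09 Pa.
Working in SI base units: W = 43.61 N, H = 3.032e+09 Pa, K = 1.816e-03.
Sliding wear rate dV/dL = K·W/H (independent of L): 1.816e-03 · 43.61 / 3.032e+09 = 2.612e-11 m³/m.

value=2.612e-11 m^3/m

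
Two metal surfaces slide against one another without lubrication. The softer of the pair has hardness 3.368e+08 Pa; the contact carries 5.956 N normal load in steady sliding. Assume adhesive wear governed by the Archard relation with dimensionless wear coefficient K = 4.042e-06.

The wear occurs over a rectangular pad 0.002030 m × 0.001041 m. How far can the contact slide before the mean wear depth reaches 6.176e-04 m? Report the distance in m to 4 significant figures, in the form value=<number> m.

value=1.826e+04 m

Displayed values are rounded — each operation runs at exact precision, and rounded once at the end: 4 significant digits.
Convert: Contact area A = 0.002030 m × 0.001041 m = 2.113e-06 m².
SI base units throughout: W = 5.956 N, H = 3.368e+08 Pa, K = 4.042e-06.
Volume at the limit: V_lim = h_lim·A = 6.176e-04 · 2.113e-06 = 1.305e-09 m³.
So the life L = V_lim·H/(K·W) = 1.305e-09 · 3.368e+08 / (4.042e-06 · 5.956) = 1.826e+04 m.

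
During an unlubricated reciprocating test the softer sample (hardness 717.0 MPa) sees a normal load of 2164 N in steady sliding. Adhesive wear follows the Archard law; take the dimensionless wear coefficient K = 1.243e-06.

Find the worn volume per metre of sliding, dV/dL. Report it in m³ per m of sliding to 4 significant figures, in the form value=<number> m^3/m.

All working math carries full precision, and printed values are rounded — one final rounding, at four significant digits.
Convert: Hardness H = 717.0 MPa = 7.170e+08 Pa.
As SI base values: W = 2164 N, H = 7.170e+08 Pa, K = 1.243e-06.
The wear rate dV/dL = K·W/H, per unit distance: 1.243e-06 · 2164 / 7.170e+08 = 3.752e-12 m³/m.

value=3.752e-12 m^3/m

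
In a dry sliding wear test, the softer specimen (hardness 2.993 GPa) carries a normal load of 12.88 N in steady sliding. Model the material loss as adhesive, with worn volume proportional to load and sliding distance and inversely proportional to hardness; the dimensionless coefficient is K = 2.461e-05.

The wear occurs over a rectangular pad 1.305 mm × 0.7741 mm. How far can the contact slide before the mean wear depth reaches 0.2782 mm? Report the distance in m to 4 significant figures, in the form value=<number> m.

Shown intermediates are rounded. Every step keeps full precision. Rounded just once to four significant figures.
Hardness H = 2.993 GPa = 2.993e+09 Pa.
Pad sides 1.305 mm × 0.7741 mm = 1.305e-03 m × 7.741e-04 m. Contact area A = 1.305e-03 m × 7.741e-04 m = 1.010e-06 m².
Depth limit h_lim = 0.2782 mm = 2.782e-04 m.
Collected in SI base units: W = 12.88 N, H = 2.993e+09 Pa, K = 2.461e-05.
Permissible volume V_lim = h_lim·A = 2.782e-04 · 1.010e-06 = 2.810e-10 m³.
Life L = V_lim·H/(K·W) = 2.810e-10 · 2.993e+09 / (2.461e-05 · 12.88) = 2654 m.

value=2654 m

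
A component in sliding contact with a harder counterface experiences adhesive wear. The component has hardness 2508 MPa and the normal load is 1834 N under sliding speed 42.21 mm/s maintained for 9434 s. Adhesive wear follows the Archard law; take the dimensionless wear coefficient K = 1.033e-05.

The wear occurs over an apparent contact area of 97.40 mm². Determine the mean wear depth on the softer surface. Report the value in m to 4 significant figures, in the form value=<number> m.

value=3.088e-05 m

The algebra keeps exact precision, and intermediates are displayed rounded. Rounded once at the end: four significant figures.
Sliding speed v = 42.21 mm/s = 0.04221 m/s. Distance L = v·t = 0.04221 m/s × 9434 s = 398.2 m.
Hardness H = 2508 MPa = 2.508e+09 Pa.
Contact area A = 97.40 mm² = 9.740e-05 m².
SI base units throughout: W = 1834 N, H = 2.508e+09 Pa, K = 1.033e-05.
Volume removed: V = K·W·L/H = 1.033e-05 · 1834 · 398.2 / 2.508e+09 = 3.008e-09 m³.
Mean depth h = V/A = 3.008e-09 / 9.740e-05 = 3.088e-05 m.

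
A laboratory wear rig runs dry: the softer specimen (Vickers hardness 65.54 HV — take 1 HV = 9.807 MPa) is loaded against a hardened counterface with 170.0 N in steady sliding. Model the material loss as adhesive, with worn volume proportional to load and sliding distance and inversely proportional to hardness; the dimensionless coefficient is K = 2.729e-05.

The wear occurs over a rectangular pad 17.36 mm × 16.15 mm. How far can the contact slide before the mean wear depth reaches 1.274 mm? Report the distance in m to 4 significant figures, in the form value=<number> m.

Quoted intermediates are rounded, and every step runs at full precision; rounded just once: four significant figures.
Convert: Hardness H = 65.54 HV × 9.807 MPa/HV = 642.8 MPa = 6.428e+08 Pa.
Convert: Pad sides 17.36 mm × 16.15 mm = 0.01736 m × 0.01615 m. Contact area A = 0.01736 m × 0.01615 m = 2.804e-04 m².
Convert: Depth limit h_lim = 1.274 mm = 0.001274 m.
Expressed in SI base units: W = 170.0 N, H = 6.428e+08 Pa, K = 2.729e-05.
Limit volume V_lim = h_lim·A = 0.001274 · 2.804e-04 = 3.572e-07 m³.
Life L = V_lim·H/(K·W) = 3.572e-07 · 6.428e+08 / (2.729e-05 · 170.0) = 4.949e+04 m.

value=4.949e+04 m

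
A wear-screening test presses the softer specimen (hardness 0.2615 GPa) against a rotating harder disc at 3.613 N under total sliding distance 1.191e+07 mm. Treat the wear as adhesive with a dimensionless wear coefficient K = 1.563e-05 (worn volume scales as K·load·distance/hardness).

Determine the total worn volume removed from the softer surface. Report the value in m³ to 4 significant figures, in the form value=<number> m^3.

Intermediate values appear rounded. Each operation runs at full float precision. Rounded just once to 4 significant digits.
Convert: The distance L = 1.191e+07 mm = 1.191e+04 m.
Convert: Hardness H = 0.2615 GPa = 2.615e+08 Pa.
In SI base units: W = 3.613 N, H = 2.615e+08 Pa, K = 1.563e-05.
Wear volume V = K·W·L/H = 1.563e-05 · 3.613 · 1.191e+04 / 2.615e+08 = 2.572e-09 m³.

value=2.572e-09 m^3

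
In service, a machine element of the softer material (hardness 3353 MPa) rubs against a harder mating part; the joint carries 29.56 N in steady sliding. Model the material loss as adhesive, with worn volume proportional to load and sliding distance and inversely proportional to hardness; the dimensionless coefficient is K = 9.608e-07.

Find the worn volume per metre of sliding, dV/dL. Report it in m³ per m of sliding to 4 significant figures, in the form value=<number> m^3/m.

Every step keeps full precision — the intermediates are displayed rounded, and rounded once at the end to four significant digits.
Convert: Hardness H = 3353 MPa = 3.353e+09 Pa.
Restated in SI base units: W = 29.56 N, H = 3.353e+09 Pa, K = 9.608e-07.
Wear rate dV/dL = K·W/H — distance-free: 9.608e-07 · 29.56 / 3.353e+09 = 8.470e-15 m³/m.

value=8.470e-15 m^3/m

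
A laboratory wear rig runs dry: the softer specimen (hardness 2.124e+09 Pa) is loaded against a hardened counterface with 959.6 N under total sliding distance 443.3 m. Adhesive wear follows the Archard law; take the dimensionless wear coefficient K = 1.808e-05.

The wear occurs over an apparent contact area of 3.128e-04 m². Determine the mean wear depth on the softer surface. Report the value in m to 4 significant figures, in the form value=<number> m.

value=1.158e-05 m

The computation keeps exact precision. Intermediate values are printed rounded; a lone final rounding to four significant digits.
As SI base values: W = 959.6 N, H = 2.124e+09 Pa, K = 1.808e-05.
Volume removed: V = K·W·L/H = 1.808e-05 · 959.6 · 443.3 / 2.124e+09 = 3.621e-09 m³.
Mean depth h = V/A = 3.621e-09 / 3.128e-04 = 1.158e-05 m.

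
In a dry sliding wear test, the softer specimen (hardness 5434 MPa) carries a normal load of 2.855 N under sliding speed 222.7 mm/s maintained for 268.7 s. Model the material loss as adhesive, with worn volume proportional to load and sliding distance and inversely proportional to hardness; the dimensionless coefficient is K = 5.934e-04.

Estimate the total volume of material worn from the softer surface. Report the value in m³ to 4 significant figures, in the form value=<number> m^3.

value=1.866e-11 m^3

Each operation keeps full precision; intermediate values are displayed rounded, and rounded once at the end, at 4 significant digits.
Convert: Sliding speed v = 222.7 mm/s = 0.2227 m/s. Total distance L = v·t = 0.2227 m/s × 268.7 s = 59.84 m.
Convert: Hardness H = 5434 MPa = 5.434e+09 Pa.
Restated in SI base units: W = 2.855 N, H = 5.434e+09 Pa, K = 5.934e-04.
Wear volume V = K·W·L/H = 5.934e-04 · 2.855 · 59.84 / 5.434e+09 = 1.866e-11 m³.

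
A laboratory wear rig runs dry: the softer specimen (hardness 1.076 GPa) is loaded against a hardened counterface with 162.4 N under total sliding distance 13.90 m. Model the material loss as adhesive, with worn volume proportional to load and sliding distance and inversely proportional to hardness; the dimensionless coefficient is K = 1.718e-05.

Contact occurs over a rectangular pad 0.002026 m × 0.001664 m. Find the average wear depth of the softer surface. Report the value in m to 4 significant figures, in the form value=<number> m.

value=1.069e-05 m

Intermediate values are printed rounded, and each operation keeps full precision. Rounded just once to 4 significant figures.
Convert: Hardness H = 1.076 GPa = 1.076e+09 Pa.
Convert: Contact area A = 0.002026 m × 0.001664 m = 3.371e-06 m².
In SI base units, W = 162.4 N, H = 1.076e+09 Pa, K = 1.718e-05.
Apply Archard: V = K·W·L/H = 1.718e-05 · 162.4 · 13.90 / 1.076e+09 = 3.604e-11 m³.
Depth h = V/A = 3.604e-11 / 3.371e-06 = 1.069e-05 m.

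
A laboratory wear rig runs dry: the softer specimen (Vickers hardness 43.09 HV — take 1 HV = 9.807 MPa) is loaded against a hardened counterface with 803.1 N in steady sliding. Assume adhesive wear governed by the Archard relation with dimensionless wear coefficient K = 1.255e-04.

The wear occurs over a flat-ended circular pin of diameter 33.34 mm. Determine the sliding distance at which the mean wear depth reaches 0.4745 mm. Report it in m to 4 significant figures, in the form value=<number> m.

value=1737 m

Shown intermediates are rounded — the algebra maintains exact precision. Rounded just once: 4 significant figures.
Convert: Hardness H = 43.09 HV × 9.807 MPa/HV = 422.6 MPa = 4.226e+08 Pa.
Convert: Pin diameter d = 33.34 mm = 0.03334 m. Contact area A = π·d²/4 = π·(0.03334 m)²/4 = 8.730e-04 m².
Convert: Depth limit h_lim = 0.4745 mm = 4.745e-04 m.
Expressed in SI base units: W = 803.1 N, H = 4.226e+08 Pa, K = 1.255e-04.
Permissible volume V_lim = h_lim·A = 4.745e-04 · 8.730e-04 = 4.142e-07 m³.
Sliding life L = V_lim·H/(K·W) = 4.142e-07 · 4.226e+08 / (1.255e-04 · 803.1) = 1737 m.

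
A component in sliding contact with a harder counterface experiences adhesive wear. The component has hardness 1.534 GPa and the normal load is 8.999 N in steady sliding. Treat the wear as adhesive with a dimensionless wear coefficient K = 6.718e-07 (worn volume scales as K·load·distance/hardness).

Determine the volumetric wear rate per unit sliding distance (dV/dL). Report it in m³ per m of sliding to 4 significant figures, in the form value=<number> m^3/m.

value=3.941e-15 m^3/m

Intermediate values appear rounded. The algebra keeps full float precision. Rounded just once to 4 significant digits.
Convert: Hardness H = 1.534 GPa = 1.534e+09 Pa.
Collected in SI base units: W = 8.999 N, H = 1.534e+09 Pa, K = 6.718e-07.
Volumetric rate dV/dL = K·W/H: 6.718e-07 · 8.999 / 1.534e+09 = 3.941e-15 m³/m.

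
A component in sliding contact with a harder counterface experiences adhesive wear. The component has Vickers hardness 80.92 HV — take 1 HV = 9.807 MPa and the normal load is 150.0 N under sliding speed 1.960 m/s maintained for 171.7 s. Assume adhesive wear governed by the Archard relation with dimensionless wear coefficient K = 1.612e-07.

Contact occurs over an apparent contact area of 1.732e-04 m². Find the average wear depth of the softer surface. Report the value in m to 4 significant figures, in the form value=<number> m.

value=5.920e-08 m

Every step keeps full float precision, and intermediate values are shown rounded. Rounded once at the end to 4 significant figures.
Convert: The distance L = v·t = 1.960 m/s × 171.7 s = 336.5 m.
Convert: Hardness H = 80.92 HV × 9.807 MPa/HV = 793.6 MPa = 7.936e+08 Pa.
Collected in SI base units: W = 150.0 N, H = 7.936e+08 Pa, K = 1.612e-07.
Archard volume V = K·W·L/H = 1.612e-07 · 150.0 · 336.5 / 7.936e+08 = 1.025e-11 m³.
Depth h = V/A = 1.025e-11 / 1.732e-04 = 5.920e-08 m.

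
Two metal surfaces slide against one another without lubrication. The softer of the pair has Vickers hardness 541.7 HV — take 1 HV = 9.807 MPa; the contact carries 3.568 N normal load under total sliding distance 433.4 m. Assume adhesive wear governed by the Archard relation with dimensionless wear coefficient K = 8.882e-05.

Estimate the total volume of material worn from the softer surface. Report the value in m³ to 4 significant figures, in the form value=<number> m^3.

The intermediates are shown rounded, and the computation runs at full precision, and one last rounding: 4 significant digits.
Hardness H = 541.7 HV × 9.807 MPa/HV = 5312 MPa = 5.312e+09 Pa.
In SI base units: W = 3.568 N, H = 5.312e+09 Pa, K = 8.882e-05.
Archard volume V = K·W·L/H = 8.882e-05 · 3.568 · 433.4 / 5.312e+09 = 2.585e-11 m³.

value=2.585e-11 m^3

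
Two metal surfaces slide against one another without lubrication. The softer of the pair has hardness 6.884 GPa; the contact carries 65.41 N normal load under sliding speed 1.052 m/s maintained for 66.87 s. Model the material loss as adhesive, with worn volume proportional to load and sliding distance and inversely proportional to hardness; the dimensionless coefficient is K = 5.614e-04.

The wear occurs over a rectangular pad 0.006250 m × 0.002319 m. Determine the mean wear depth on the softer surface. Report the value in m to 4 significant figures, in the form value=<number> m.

The algebra keeps exact precision — intermediate values are printed rounded; one final rounding, at four significant figures.
Path length L = v·t = 1.052 m/s × 66.87 s = 70.35 m.
Hardness H = 6.884 GPa = 6.884e+09 Pa.
Contact area A = 0.006250 m × 0.002319 m = 1.449e-05 m².
Expressed in SI base units: W = 65.41 N, H = 6.884e+09 Pa, K = 5.614e-04.
Apply Archard: V = K·W·L/H = 5.614e-04 · 65.41 · 70.35 / 6.884e+09 = 3.753e-10 m³.
Mean wear depth h = V/A = 3.753e-10 / 1.449e-05 = 2.589e-05 m.

value=2.589e-05 m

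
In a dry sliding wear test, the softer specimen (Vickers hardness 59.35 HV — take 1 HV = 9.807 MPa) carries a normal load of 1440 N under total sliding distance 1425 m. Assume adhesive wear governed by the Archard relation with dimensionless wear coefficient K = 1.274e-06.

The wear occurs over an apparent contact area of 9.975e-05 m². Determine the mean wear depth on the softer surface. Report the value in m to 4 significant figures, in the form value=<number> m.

Intermediates are displayed rounded, and each operation carries exact precision — rounded once at the end, at four significant digits.
Convert: Hardness H = 59.35 HV × 9.807 MPa/HV = 582.0 MPa = 5.820e+08 Pa.
Working in SI base units: W = 1440 N, H = 5.820e+08 Pa, K = 1.274e-06.
By Archard's law, V = K·W·L/H = 1.274e-06 · 1440 · 1425 / 5.820e+08 = 4.491e-09 m³.
Average depth h = V/A = 4.491e-09 / 9.975e-05 = 4.503e-05 m.

value=4.503e-05 m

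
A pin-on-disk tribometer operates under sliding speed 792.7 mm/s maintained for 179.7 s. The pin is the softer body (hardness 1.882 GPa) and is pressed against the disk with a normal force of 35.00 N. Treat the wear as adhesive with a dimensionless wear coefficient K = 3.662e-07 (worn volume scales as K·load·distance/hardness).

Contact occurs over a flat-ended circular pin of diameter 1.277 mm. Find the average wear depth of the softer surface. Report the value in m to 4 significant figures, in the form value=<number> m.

Each operation keeps full float precision, and the intermediates appear rounded — a single final rounding to 4 significant figures.
Convert: Sliding speed v = 792.7 mm/s = 0.7927 m/s. Sliding distance L = v·t = 0.7927 m/s × 179.7 s = 142.4 m.
Convert: Hardness H = 1.882 GPa = 1.882e+09 Pa.
Convert: Pin diameter d = 1.277 mm = 0.001277 m. Contact area A = π·d²/4 = π·(0.001277 m)²/4 = 1.281e-06 m².
Restated in SI base units: W = 35.00 N, H = 1.882e+09 Pa, K = 3.662e-07.
By Archard's law, V = K·W·L/H = 3.662e-07 · 35.00 · 142.4 / 1.882e+09 = 9.701e-13 m³.
Depth of wear h = V/A = 9.701e-13 / 1.281e-06 = 7.574e-07 m.

value=7.574e-07 m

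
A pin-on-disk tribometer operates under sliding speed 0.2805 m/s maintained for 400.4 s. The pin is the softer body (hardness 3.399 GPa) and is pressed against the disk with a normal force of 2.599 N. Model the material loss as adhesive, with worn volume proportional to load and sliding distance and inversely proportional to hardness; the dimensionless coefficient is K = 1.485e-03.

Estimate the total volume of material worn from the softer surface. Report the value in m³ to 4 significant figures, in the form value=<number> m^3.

value=1.275e-10 m^3

All working math maintains full float precision, and intermediates are displayed rounded, and one final rounding, at 4 significant digits.
Path length L = v·t = 0.2805 m/s × 400.4 s = 112.3 m.
Hardness H = 3.399 GPa = 3.399e+09 Pa.
Working in SI base units: W = 2.599 N, H = 3.399e+09 Pa, K = 1.485e-03.
The Archard volume V = K·W·L/H = 1.485e-03 · 2.599 · 112.3 / 3.399e+09 = 1.275e-10 m³.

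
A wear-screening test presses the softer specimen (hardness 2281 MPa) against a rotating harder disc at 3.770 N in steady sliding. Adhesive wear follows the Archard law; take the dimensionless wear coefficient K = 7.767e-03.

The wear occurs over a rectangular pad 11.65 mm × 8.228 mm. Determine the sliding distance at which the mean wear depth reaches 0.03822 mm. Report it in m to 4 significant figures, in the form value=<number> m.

All arithmetic maintains full precision. The intermediates are shown rounded; one final rounding: 4 significant figures.
Convert: Hardness H = 2281 MPa = 2.281e+09 Pa.
Convert: Pad sides 11.65 mm × 8.228 mm = 0.01165 m × 0.008228 m. Contact area A = 0.01165 m × 0.008228 m = 9.586e-05 m².
Convert: Depth limit h_lim = 0.03822 mm = 3.822e-05 m.
In SI base units: W = 3.770 N, H = 2.281e+09 Pa, K = 7.767e-03.
Permissible volume V_lim = h_lim·A = 3.822e-05 · 9.586e-05 = 3.664e-09 m³.
So the life L = V_lim·H/(K·W) = 3.664e-09 · 2.281e+09 / (7.767e-03 · 3.770) = 285.4 m.

value=285.4 m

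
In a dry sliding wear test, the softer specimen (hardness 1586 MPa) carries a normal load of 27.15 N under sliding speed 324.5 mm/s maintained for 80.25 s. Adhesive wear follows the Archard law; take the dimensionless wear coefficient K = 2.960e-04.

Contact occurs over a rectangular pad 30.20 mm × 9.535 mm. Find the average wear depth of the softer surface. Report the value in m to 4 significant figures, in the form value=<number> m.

Intermediates are printed rounded; all working math runs at full float precision — a single final rounding to 4 significant digits.
Sliding speed v = 324.5 mm/s = 0.3245 m/s. Path length L = v·t = 0.3245 m/s × 80.25 s = 26.04 m.
Hardness H = 1586 MPa = 1.586e+09 Pa.
Pad sides 30.20 mm × 9.535 mm = 0.03020 m × 0.009535 m. Contact area A = 0.03020 m × 0.009535 m = 2.880e-04 m².
Restated in SI base units: W = 27.15 N, H = 1.586e+09 Pa, K = 2.960e-04.
Archard relation: V = K·W·L/H = 2.960e-04 · 27.15 · 26.04 / 1.586e+09 = 1.320e-10 m³.
Average depth h = V/A = 1.320e-10 / 2.880e-04 = 4.582e-07 m.

value=4.582e-07 m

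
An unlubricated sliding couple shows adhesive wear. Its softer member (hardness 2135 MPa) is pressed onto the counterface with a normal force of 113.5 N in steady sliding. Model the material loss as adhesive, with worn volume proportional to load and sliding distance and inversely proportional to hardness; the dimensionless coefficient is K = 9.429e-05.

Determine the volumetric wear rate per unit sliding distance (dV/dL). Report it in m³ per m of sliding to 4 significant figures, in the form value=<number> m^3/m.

value=5.013e-12 m^3/m

The intermediates appear rounded — all arithmetic holds exact precision — one last rounding: four significant digits.
Convert: Hardness H = 2135 MPa = 2.135e+09 Pa.
SI base units throughout: W = 113.5 N, H = 2.135e+09 Pa, K = 9.429e-05.
Sliding wear rate dV/dL = K·W/H: 9.429e-05 · 113.5 / 2.135e+09 = 5.013e-12 m³/m.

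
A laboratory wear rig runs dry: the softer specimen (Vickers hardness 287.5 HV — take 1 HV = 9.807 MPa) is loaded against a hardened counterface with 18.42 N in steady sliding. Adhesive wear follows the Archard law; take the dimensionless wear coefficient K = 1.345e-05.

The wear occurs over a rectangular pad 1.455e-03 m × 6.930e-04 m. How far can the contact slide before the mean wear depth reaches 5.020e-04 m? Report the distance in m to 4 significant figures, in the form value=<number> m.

The computation maintains full precision; shown intermediates are rounded. Rounded once at the end to 4 significant digits.
Convert: Hardness H = 287.5 HV × 9.807 MPa/HV = 2820 MPa = 2.820e+09 Pa.
Convert: Contact area A = 1.455e-03 m × 6.930e-04 m = 1.008e-06 m².
Working in SI base units: W = 18.42 N, H = 2.820e+09 Pa, K = 1.345e-05.
Limit volume V_lim = h_lim·A = 5.020e-04 · 1.008e-06 = 5.062e-10 m³.
Inverting, life L = V_lim·H/(K·W) = 5.062e-10 · 2.820e+09 / (1.345e-05 · 18.42) = 5761 m.

value=5761 m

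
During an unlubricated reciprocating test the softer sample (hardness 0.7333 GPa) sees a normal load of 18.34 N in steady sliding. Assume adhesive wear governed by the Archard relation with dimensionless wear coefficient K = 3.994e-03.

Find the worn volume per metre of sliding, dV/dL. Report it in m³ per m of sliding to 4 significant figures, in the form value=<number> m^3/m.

value=9.989e-11 m^3/m

Shown intermediates are rounded. Every step carries full float precision; one last rounding to four significant figures.
Hardness H = 0.7333 GPa = 7.333e+08 Pa.
Working in SI base units: W = 18.34 N, H = 7.333e+08 Pa, K = 3.994e-03.
Volumetric rate dV/dL = K·W/H (no L dependence): 3.994e-03 · 18.34 / 7.333e+08 = 9.989e-11 m³/m.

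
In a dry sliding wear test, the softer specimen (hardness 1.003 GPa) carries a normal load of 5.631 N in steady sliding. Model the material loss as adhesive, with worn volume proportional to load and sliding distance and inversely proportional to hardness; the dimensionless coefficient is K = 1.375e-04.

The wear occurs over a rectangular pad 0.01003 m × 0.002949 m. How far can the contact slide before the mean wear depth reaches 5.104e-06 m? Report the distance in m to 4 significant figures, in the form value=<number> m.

Every step maintains exact precision. Intermediates are shown rounded — one last rounding to four significant digits.
Hardness H = 1.003 GPa = 1.003e+09 Pa.
Contact area A = 0.01003 m × 0.002949 m = 2.958e-05 m².
Restated in SI base units: W = 5.631 N, H = 1.003e+09 Pa, K = 1.375e-04.
Volume at the limit: V_lim = h_lim·A = 5.104e-06 · 2.958e-05 = 1.510e-10 m³.
Thus life L = V_lim·H/(K·W) = 1.510e-10 · 1.003e+09 / (1.375e-04 · 5.631) = 195.6 m.

value=195.6 m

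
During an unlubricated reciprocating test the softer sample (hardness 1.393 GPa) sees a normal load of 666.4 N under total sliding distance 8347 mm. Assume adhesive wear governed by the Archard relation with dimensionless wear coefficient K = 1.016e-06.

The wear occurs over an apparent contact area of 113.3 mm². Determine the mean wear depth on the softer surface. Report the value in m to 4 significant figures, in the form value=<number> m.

value=3.581e-08 m

The intermediates are shown rounded. The algebra holds full precision — a lone final rounding, at 4 significant digits.
Sliding distance L = 8347 mm = 8.347 m.
Hardness H = 1.393 GPa = 1.393e+09 Pa.
Contact area A = 113.3 mm² = 1.133e-04 m².
As SI base values: W = 666.4 N, H = 1.393e+09 Pa, K = 1.016e-06.
By Archard's law, V = K·W·L/H = 1.016e-06 · 666.4 · 8.347 / 1.393e+09 = 4.057e-12 m³.
Average depth h = V/A = 4.057e-12 / 1.133e-04 = 3.581e-08 m.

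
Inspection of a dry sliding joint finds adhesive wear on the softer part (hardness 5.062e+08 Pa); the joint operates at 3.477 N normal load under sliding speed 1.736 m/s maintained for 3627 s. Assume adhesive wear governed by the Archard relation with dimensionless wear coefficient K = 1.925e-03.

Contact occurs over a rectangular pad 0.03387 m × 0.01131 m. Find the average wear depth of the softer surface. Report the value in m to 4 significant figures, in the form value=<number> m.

value=2.173e-04 m

The intermediates appear rounded — all arithmetic runs at full float precision; one last rounding, at four significant figures.
Distance covered L = v·t = 1.736 m/s × 3627 s = 6296 m.
Contact area A = 0.03387 m × 0.01131 m = 3.831e-04 m².
Restated in SI base units: W = 3.477 N, H = 5.062e+08 Pa, K = 1.925e-03.
Archard relation: V = K·W·L/H = 1.925e-03 · 3.477 · 6296 / 5.062e+08 = 8.326e-08 m³.
Depth of wear h = V/A = 8.326e-08 / 3.831e-04 = 2.173e-04 m.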